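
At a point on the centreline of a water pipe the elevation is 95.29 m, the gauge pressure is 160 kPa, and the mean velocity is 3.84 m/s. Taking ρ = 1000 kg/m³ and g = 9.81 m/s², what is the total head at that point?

Pressure head ψ = P/(ρg) = 160×1000 / (1000 × 9.81) = 16.31 m.
Velocity head = v²/(2g) = 3.84² / (2 × 9.81) = 0.752 m.
h = z + ψ + v²/(2g) = 95.29 + 16.31 + 0.752 = 112.35 m.

h ≈ 112.35 m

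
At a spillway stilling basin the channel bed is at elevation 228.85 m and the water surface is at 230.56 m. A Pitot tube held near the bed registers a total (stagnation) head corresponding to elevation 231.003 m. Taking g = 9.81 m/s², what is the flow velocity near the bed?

Near the bed, under hydrostatic conditions, the piezometric head (z + ψ) equals the free-surface elevation, 230.56 m.
Velocity head = total − piezometric = 231.003 − 230.56 = 0.443 m.
v = √(2g·h_v) = √(2 × 9.81 × 0.443) = 2.95 m/s.

v ≈ 2.95 m/s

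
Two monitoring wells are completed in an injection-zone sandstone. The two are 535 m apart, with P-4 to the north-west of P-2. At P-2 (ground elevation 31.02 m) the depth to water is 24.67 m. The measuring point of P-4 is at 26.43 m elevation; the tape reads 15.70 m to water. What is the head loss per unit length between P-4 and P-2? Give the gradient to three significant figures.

i ≈ 0.00819 m/m

Total head at P-2: h = 31.02 − 24.67 = 6.35 m.
Total head at P-4: h = 26.43 − 15.70 = 10.73 m.
Head difference: h(P-2) − h(P-4) = 6.35 − 10.73 = -4.38 m.
Hydraulic gradient: i = |Δh| / L = 4.38 / 535 = 0.00819.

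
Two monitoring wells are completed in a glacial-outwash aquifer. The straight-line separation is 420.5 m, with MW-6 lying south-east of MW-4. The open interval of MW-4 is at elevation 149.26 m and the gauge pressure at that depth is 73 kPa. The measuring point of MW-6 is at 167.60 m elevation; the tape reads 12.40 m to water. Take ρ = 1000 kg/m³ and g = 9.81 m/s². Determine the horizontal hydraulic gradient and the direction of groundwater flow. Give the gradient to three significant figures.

i ≈ 0.00357; groundwater flows toward the south-east

Pressure head at MW-4: ψ = P/(ρg) = 73×1000 / (1000 × 9.81) = 7.44 m.
Total head at MW-4: h = z + ψ = 149.26 + 7.44 = 156.70 m.
Total head at MW-6: h = 167.60 − 12.40 = 155.20 m.
Head difference: h(MW-4) − h(MW-6) = 156.70 − 155.20 = 1.50 m.
Hydraulic gradient: i = |Δh| / L = 1.50 / 420.5 = 0.00357.
Flow is from higher to lower head: from MW-4 toward MW-6, i.e. toward the south-east.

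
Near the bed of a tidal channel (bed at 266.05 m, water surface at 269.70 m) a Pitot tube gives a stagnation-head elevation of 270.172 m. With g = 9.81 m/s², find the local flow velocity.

v ≈ 3.04 m/s

Near the bed, under hydrostatic conditions, the piezometric head (z + ψ) equals the free-surface elevation, 269.70 m.
Velocity head = total − piezometric = 270.172 − 269.70 = 0.472 m.
v = √(2g·h_v) = √(2 × 9.81 × 0.472) = 3.04 m/s.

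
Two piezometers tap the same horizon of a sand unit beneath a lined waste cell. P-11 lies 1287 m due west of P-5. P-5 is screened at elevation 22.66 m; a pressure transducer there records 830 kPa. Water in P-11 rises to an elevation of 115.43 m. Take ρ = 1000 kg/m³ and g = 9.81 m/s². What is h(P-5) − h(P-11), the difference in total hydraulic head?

Pressure head at P-5: ψ = P/(ρg) = 830×1000 / (1000 × 9.81) = 84.61 m.
Total head at P-5: h = z + ψ = 22.66 + 84.61 = 107.27 m.
Total head at P-11: h = 115.43 m (water level in the piezometer is the total head).
Head difference: h(P-5) − h(P-11) = 107.27 − 115.43 = -8.16 m.

Δh ≈ -8.16 m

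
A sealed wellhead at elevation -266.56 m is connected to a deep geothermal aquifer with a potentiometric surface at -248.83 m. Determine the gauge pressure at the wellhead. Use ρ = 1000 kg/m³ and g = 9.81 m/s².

Head above the cap: Δh = -248.83 − (-266.56) = 17.73 m.
P = ρgΔh = 1000 × 9.81 × 17.73 = 173931 Pa ≈ 174 kPa.

P ≈ 174 kPa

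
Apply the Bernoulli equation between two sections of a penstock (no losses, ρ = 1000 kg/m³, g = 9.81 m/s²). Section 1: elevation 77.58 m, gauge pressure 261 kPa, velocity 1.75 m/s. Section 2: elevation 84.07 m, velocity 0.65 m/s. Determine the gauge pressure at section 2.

Pressure head at 1: ψ₁ = P₁/(ρg) = 261×1000 / (1000 × 9.81) = 26.61 m.
Velocity heads: v₁²/2g = 1.75²/19.62 = 0.156 m; v₂²/2g = 0.65²/19.62 = 0.022 m.
Total head H = z₁ + ψ₁ + v₁²/2g = 77.58 + 26.61 + 0.156 = 104.35 m.
ψ₂ = H − z₂ − v₂²/2g = 104.35 − 84.07 − 0.022 = 20.26 m.
P₂ = ρgψ₂ = 1000 × 9.81 × 20.26 ≈ 199 kPa.

P₂ ≈ 199 kPa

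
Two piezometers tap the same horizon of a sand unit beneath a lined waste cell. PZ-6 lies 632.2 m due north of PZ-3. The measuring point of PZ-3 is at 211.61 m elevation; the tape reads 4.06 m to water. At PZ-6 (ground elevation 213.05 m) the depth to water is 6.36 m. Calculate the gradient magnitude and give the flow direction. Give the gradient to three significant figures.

Total head at PZ-3: h = 211.61 − 4.06 = 207.55 m.
Total head at PZ-6: h = 213.05 − 6.36 = 206.69 m.
Head difference: h(PZ-3) − h(PZ-6) = 207.55 − 206.69 = 0.86 m.
Hydraulic gradient: i = |Δh| / L = 0.86 / 632.2 = 0.00136.
Flow is from higher to lower head: from PZ-3 toward PZ-6, i.e. toward the north.

i ≈ 0.00136; groundwater flows toward the north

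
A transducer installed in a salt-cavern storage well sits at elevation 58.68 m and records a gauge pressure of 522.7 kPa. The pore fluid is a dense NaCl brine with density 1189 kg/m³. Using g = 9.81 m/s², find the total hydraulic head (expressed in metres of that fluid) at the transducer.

h ≈ 103.49 m

ψ = P/(ρg) = 522.7×1000 / (1189 × 9.81) = 44.81 m.
h = z + ψ = 58.68 + 44.81 = 103.49 m.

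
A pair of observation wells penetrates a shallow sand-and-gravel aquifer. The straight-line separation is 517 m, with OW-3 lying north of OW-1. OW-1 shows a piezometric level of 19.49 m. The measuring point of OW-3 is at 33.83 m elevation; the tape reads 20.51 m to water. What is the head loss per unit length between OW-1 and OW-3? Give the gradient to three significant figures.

i ≈ 0.0119 m/m

Total head at OW-1: h = 19.49 m (water level in the piezometer is the total head).
Total head at OW-3: h = 33.83 − 20.51 = 13.32 m.
Head difference: h(OW-1) − h(OW-3) = 19.49 − 13.32 = 6.17 m.
Hydraulic gradient: i = |Δh| / L = 6.17 / 517 = 0.0119.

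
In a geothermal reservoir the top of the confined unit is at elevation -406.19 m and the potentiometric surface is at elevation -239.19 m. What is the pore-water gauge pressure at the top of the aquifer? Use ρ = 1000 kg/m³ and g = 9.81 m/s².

Pressure head at the aquifer top: ψ = h − z = -239.19 − (-406.19) = 167.00 m.
P = ρgψ = 1000 × 9.81 × 167.00 = 1638270 Pa ≈ 1640 kPa.

P ≈ 1640 kPa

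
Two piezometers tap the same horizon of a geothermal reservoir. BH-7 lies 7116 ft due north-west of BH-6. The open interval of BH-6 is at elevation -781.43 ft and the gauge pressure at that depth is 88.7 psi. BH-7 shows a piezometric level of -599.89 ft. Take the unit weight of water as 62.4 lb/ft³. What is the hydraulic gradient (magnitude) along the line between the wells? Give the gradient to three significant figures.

Pressure head at BH-6: ψ = 144·P/γ = 144 × 88.7 / 62.4 = 204.69 ft.
Total head at BH-6: h = z + ψ = -781.43 + 204.69 = -576.74 ft.
Total head at BH-7: h = -599.89 ft (water level in the piezometer is the total head).
Head difference: h(BH-6) − h(BH-7) = -576.74 − (-599.89) = 23.15 ft.
Hydraulic gradient: i = |Δh| / L = 23.15 / 7116 = 0.00325.

i ≈ 0.00325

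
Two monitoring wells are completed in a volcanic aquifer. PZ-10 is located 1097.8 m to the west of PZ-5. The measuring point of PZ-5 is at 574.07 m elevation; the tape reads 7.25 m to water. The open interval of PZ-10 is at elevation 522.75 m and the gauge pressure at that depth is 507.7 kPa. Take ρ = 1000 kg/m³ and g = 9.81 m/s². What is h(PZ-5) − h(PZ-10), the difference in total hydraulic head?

Total head at PZ-5: h = 574.07 − 7.25 = 566.82 m.
Pressure head at PZ-10: ψ = P/(ρg) = 507.7×1000 / (1000 × 9.81) = 51.75 m.
Total head at PZ-10: h = z + ψ = 522.75 + 51.75 = 574.50 m.
Head difference: h(PZ-5) − h(PZ-10) = 566.82 − 574.50 = -7.68 m.

Δh ≈ -7.68 m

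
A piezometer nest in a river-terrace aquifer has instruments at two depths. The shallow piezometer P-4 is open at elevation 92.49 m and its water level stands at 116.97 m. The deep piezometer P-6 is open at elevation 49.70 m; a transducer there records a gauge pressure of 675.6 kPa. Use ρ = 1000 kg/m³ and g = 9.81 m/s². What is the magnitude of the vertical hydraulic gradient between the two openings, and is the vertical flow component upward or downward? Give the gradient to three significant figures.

|i_v| ≈ 0.0374; vertical flow is upward

Total head at P-4: h = 116.97 m (water level in the standpipe).
Pressure head at P-6: ψ = P/(ρg) = 675.6×1000 / (1000 × 9.81) = 68.87 m.
Total head at P-6: h = z + ψ = 49.70 + 68.87 = 118.57 m.
Δh = h(P-4) − h(P-6) = 116.97 − 118.57 = -1.60 m.
Vertical separation Δz = 92.49 − 49.70 = 42.79 m.
|i_v| = |Δh| / Δz = 1.60 / 42.79 = 0.0374.
Head is higher in the deep piezometer, so vertical flow is upward (discharge condition).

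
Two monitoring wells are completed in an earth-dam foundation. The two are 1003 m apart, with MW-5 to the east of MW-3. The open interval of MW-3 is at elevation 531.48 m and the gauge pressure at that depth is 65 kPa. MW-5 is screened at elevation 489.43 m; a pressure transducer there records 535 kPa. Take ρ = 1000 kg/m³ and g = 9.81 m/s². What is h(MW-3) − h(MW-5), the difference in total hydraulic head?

Δh ≈ -5.86 m

Pressure head at MW-3: ψ = P/(ρg) = 65×1000 / (1000 × 9.81) = 6.63 m.
Total head at MW-3: h = z + ψ = 531.48 + 6.63 = 538.11 m.
Pressure head at MW-5: ψ = P/(ρg) = 535×1000 / (1000 × 9.81) = 54.54 m.
Total head at MW-5: h = z + ψ = 489.43 + 54.54 = 543.97 m.
Head difference: h(MW-3) − h(MW-5) = 538.11 − 543.97 = -5.86 m.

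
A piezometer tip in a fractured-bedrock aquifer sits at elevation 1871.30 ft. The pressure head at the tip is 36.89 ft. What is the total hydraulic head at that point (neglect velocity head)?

h = z + ψ = 1871.30 + 36.89 = 1908.19 ft.

h ≈ 1908.19 ft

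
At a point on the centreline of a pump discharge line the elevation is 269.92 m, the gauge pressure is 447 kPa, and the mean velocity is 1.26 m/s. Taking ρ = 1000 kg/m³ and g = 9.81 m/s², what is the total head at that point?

Pressure head ψ = P/(ρg) = 447×1000 / (1000 × 9.81) = 45.57 m.
Velocity head = v²/(2g) = 1.26² / (2 × 9.81) = 0.081 m.
h = z + ψ + v²/(2g) = 269.92 + 45.57 + 0.081 = 315.57 m.

h ≈ 315.57 m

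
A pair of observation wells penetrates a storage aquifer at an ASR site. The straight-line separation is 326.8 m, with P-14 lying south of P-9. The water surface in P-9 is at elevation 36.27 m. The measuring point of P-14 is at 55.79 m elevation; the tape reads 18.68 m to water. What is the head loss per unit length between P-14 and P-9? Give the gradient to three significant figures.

i ≈ 0.00257 m/m

Total head at P-9: h = 36.27 m (water level in the piezometer is the total head).
Total head at P-14: h = 55.79 − 18.68 = 37.11 m.
Head difference: h(P-9) − h(P-14) = 36.27 − 37.11 = -0.84 m.
Hydraulic gradient: i = |Δh| / L = 0.84 / 326.8 = 0.00257.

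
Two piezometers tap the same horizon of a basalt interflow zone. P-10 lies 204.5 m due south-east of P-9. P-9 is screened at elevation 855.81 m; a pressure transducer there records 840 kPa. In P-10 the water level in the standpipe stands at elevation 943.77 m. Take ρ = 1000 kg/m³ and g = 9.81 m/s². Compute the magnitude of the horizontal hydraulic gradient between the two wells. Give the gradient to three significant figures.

i ≈ 0.0114

Pressure head at P-9: ψ = P/(ρg) = 840×1000 / (1000 × 9.81) = 85.63 m.
Total head at P-9: h = z + ψ = 855.81 + 85.63 = 941.44 m.
Total head at P-10: h = 943.77 m (water level in the piezometer is the total head).
Head difference: h(P-9) − h(P-10) = 941.44 − 943.77 = -2.33 m.
Hydraulic gradient: i = |Δh| / L = 2.33 / 204.5 = 0.0114.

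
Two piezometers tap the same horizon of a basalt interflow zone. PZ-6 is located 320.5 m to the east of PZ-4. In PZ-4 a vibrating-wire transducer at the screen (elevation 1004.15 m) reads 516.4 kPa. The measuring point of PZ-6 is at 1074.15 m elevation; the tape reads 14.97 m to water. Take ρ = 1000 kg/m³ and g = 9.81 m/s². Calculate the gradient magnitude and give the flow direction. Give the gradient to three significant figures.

Pressure head at PZ-4: ψ = P/(ρg) = 516.4×1000 / (1000 × 9.81) = 52.64 m.
Total head at PZ-4: h = z + ψ = 1004.15 + 52.64 = 1056.79 m.
Total head at PZ-6: h = 1074.15 − 14.97 = 1059.18 m.
Head difference: h(PZ-4) − h(PZ-6) = 1056.79 − 1059.18 = -2.39 m.
Hydraulic gradient: i = |Δh| / L = 2.39 / 320.5 = 0.00746.
Flow is from higher to lower head: from PZ-6 toward PZ-4, i.e. toward the west.

i ≈ 0.00746; groundwater flows toward the west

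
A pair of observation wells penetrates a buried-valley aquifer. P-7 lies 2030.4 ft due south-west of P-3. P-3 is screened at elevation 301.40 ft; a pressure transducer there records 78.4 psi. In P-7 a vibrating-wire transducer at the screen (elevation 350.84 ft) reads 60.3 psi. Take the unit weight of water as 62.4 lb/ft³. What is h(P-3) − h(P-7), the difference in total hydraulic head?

Pressure head at P-3: ψ = 144·P/γ = 144 × 78.4 / 62.4 = 180.92 ft.
Total head at P-3: h = z + ψ = 301.40 + 180.92 = 482.32 ft.
Pressure head at P-7: ψ = 144·P/γ = 144 × 60.3 / 62.4 = 139.15 ft.
Total head at P-7: h = z + ψ = 350.84 + 139.15 = 489.99 ft.
Head difference: h(P-3) − h(P-7) = 482.32 − 489.99 = -7.67 ft.

Δh ≈ -7.67 ft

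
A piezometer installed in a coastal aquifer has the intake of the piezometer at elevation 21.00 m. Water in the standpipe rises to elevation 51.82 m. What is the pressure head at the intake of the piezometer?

Total head h = 51.82 m (the water-surface elevation in the piezometer).
Pressure head ψ = h − z = 51.82 − 21.00 = 30.82 m.

ψ ≈ 30.82 m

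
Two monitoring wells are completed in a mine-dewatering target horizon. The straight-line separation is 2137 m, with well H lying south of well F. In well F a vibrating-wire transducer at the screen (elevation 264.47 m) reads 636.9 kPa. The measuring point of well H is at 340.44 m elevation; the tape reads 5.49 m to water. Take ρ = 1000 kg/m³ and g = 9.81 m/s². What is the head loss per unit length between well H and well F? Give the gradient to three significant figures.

i ≈ 0.00260 m/m

Pressure head at well F: ψ = P/(ρg) = 636.9×1000 / (1000 × 9.81) = 64.92 m.
Total head at well F: h = z + ψ = 264.47 + 64.92 = 329.39 m.
Total head at well H: h = 340.44 − 5.49 = 334.95 m.
Head difference: h(well F) − h(well H) = 329.39 − 334.95 = -5.56 m.
Hydraulic gradient: i = |Δh| / L = 5.56 / 2137 = 0.00260.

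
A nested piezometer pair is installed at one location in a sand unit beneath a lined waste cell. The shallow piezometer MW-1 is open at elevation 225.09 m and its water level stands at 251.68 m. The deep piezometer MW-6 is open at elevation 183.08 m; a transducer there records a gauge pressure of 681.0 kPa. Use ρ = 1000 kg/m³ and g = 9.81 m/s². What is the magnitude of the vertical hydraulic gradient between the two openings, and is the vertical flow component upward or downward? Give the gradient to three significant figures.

|i_v| ≈ 0.0195; vertical flow is upward

Total head at MW-1: h = 251.68 m (water level in the standpipe).
Pressure head at MW-6: ψ = P/(ρg) = 681.0×1000 / (1000 × 9.81) = 69.42 m.
Total head at MW-6: h = z + ψ = 183.08 + 69.42 = 252.50 m.
Δh = h(MW-1) − h(MW-6) = 251.68 − 252.50 = -0.82 m.
Vertical separation Δz = 225.09 − 183.08 = 42.01 m.
|i_v| = |Δh| / Δz = 0.82 / 42.01 = 0.0195.
Head is higher in the deep piezometer, so vertical flow is upward (discharge condition).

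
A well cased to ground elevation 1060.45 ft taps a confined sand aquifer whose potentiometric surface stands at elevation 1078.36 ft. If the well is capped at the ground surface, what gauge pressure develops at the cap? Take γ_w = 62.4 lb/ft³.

Head above the cap: Δh = 1078.36 − 1060.45 = 17.91 ft.
P = γΔh/144 = 62.4 × 17.91 / 144 = 7.76 psi.

P ≈ 7.76 psi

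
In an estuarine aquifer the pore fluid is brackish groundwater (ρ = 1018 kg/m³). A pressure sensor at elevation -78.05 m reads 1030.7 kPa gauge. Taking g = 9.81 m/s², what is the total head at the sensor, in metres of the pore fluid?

h ≈ 25.16 m

ψ = P/(ρg) = 1030.7×1000 / (1018 × 9.81) = 103.21 m.
h = z + ψ = -78.05 + 103.21 = 25.16 m.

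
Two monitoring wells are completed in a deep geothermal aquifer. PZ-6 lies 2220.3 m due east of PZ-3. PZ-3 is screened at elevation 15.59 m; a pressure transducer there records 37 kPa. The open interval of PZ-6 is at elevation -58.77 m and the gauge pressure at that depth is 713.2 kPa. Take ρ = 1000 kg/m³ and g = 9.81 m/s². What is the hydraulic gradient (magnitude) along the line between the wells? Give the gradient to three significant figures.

i ≈ 0.00245

Pressure head at PZ-3: ψ = P/(ρg) = 37×1000 / (1000 × 9.81) = 3.77 m.
Total head at PZ-3: h = z + ψ = 15.59 + 3.77 = 19.36 m.
Pressure head at PZ-6: ψ = P/(ρg) = 713.2×1000 / (1000 × 9.81) = 72.70 m.
Total head at PZ-6: h = z + ψ = -58.77 + 72.70 = 13.93 m.
Head difference: h(PZ-3) − h(PZ-6) = 19.36 − 13.93 = 5.43 m.
Hydraulic gradient: i = |Δh| / L = 5.43 / 2220.3 = 0.00245.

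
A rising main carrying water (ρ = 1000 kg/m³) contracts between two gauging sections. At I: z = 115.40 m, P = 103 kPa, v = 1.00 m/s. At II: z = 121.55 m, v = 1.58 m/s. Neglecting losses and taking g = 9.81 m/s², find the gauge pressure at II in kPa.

Pressure head at I: ψ₁ = P₁/(ρg) = 103×1000 / (1000 × 9.81) = 10.50 m.
Velocity heads: v₁²/2g = 1.00²/19.62 = 0.051 m; v₂²/2g = 1.58²/19.62 = 0.127 m.
Total head H = z₁ + ψ₁ + v₁²/2g = 115.40 + 10.50 + 0.051 = 125.95 m.
ψ₂ = H − z₂ − v₂²/2g = 125.95 − 121.55 − 0.127 = 4.27 m.
P₂ = ρgψ₂ = 1000 × 9.81 × 4.27 ≈ 41.9 kPa.

P₂ ≈ 41.9 kPa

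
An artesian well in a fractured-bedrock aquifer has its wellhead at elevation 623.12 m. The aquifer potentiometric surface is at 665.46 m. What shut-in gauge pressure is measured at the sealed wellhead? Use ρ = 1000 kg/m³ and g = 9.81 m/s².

P ≈ 415 kPa

Head above the cap: Δh = 665.46 − 623.12 = 42.34 m.
P = ρgΔh = 1000 × 9.81 × 42.34 = 415355 Pa ≈ 415 kPa.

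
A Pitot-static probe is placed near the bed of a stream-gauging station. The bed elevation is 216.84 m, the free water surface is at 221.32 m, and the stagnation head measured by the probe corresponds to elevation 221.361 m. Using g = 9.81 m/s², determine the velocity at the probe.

v ≈ 0.897 m/s

Near the bed, under hydrostatic conditions, the piezometric head (z + ψ) equals the free-surface elevation, 221.32 m.
Velocity head = total − piezometric = 221.361 − 221.32 = 0.041 m.
v = √(2g·h_v) = √(2 × 9.81 × 0.041) = 0.897 m/s.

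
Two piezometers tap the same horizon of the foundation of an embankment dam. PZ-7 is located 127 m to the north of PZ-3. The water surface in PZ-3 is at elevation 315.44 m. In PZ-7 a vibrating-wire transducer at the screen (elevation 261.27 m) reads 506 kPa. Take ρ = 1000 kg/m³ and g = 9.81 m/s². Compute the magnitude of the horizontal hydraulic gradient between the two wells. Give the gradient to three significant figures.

Total head at PZ-3: h = 315.44 m (water level in the piezometer is the total head).
Pressure head at PZ-7: ψ = P/(ρg) = 506×1000 / (1000 × 9.81) = 51.58 m.
Total head at PZ-7: h = z + ψ = 261.27 + 51.58 = 312.85 m.
Head difference: h(PZ-3) − h(PZ-7) = 315.44 − 312.85 = 2.59 m.
Hydraulic gradient: i = |Δh| / L = 2.59 / 127 = 0.0204.

i ≈ 0.0204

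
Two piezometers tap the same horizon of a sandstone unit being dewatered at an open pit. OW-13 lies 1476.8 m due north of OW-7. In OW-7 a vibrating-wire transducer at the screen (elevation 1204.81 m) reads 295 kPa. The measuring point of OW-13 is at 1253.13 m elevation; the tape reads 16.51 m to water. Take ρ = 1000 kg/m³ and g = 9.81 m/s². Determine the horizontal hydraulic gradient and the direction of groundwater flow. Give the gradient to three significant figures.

i ≈ 0.00118; groundwater flows toward the south

Pressure head at OW-7: ψ = P/(ρg) = 295×1000 / (1000 × 9.81) = 30.07 m.
Total head at OW-7: h = z + ψ = 1204.81 + 30.07 = 1234.88 m.
Total head at OW-13: h = 1253.13 − 16.51 = 1236.62 m.
Head difference: h(OW-7) − h(OW-13) = 1234.88 − 1236.62 = -1.74 m.
Hydraulic gradient: i = |Δh| / L = 1.74 / 1476.8 = 0.00118.
Flow is from higher to lower head: from OW-13 toward OW-7, i.e. toward the south.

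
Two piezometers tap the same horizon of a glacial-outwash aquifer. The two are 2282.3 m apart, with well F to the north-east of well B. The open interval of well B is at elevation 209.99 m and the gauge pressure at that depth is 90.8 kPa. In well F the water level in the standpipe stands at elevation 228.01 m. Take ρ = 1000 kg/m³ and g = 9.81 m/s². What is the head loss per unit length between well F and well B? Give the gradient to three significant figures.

Pressure head at well B: ψ = P/(ρg) = 90.8×1000 / (1000 × 9.81) = 9.26 m.
Total head at well B: h = z + ψ = 209.99 + 9.26 = 219.25 m.
Total head at well F: h = 228.01 m (water level in the piezometer is the total head).
Head difference: h(well B) − h(well F) = 219.25 − 228.01 = -8.76 m.
Hydraulic gradient: i = |Δh| / L = 8.76 / 2282.3 = 0.00384.

i ≈ 0.00384 m/m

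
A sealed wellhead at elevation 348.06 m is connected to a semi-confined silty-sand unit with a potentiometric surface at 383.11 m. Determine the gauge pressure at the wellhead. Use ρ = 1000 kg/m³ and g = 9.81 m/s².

P ≈ 344 kPa

Head above the cap: Δh = 383.11 − 348.06 = 35.05 m.
P = ρgΔh = 1000 × 9.81 × 35.05 = 343840 Pa ≈ 344 kPa.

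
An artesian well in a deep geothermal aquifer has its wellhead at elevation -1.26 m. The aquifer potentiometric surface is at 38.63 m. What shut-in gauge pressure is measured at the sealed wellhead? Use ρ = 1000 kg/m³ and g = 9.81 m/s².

Head above the cap: Δh = 38.63 − (-1.26) = 39.89 m.
P = ρgΔh = 1000 × 9.81 × 39.89 = 391321 Pa ≈ 391 kPa.

P ≈ 391 kPa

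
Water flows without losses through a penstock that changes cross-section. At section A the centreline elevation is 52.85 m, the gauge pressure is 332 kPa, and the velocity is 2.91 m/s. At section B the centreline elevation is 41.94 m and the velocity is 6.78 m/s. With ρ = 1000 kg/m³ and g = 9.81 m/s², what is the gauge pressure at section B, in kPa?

Pressure head at A: ψ₁ = P₁/(ρg) = 332×1000 / (1000 × 9.81) = 33.84 m.
Velocity heads: v₁²/2g = 2.91²/19.62 = 0.432 m; v₂²/2g = 6.78²/19.62 = 2.343 m.
Total head H = z₁ + ψ₁ + v₁²/2g = 52.85 + 33.84 + 0.432 = 87.12 m.
ψ₂ = H − z₂ − v₂²/2g = 87.12 − 41.94 − 2.343 = 42.84 m.
P₂ = ρgψ₂ = 1000 × 9.81 × 42.84 ≈ 420 kPa.

P₂ ≈ 420 kPa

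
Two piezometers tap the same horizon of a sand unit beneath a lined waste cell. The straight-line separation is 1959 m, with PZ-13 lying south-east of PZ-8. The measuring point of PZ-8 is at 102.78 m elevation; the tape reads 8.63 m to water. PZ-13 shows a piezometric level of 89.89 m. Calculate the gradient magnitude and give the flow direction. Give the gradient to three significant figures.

Total head at PZ-8: h = 102.78 − 8.63 = 94.15 m.
Total head at PZ-13: h = 89.89 m (water level in the piezometer is the total head).
Head difference: h(PZ-8) − h(PZ-13) = 94.15 − 89.89 = 4.26 m.
Hydraulic gradient: i = |Δh| / L = 4.26 / 1959 = 0.00217.
Flow is from higher to lower head: from PZ-8 toward PZ-13, i.e. toward the south-east.

i ≈ 0.00217; groundwater flows toward the south-east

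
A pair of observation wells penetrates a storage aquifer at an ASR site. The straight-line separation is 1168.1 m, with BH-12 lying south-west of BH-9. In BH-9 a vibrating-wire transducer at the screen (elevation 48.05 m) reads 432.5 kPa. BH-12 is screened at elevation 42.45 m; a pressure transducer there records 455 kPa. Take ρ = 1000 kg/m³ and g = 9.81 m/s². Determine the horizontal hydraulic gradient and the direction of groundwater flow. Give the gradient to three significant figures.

Pressure head at BH-9: ψ = P/(ρg) = 432.5×1000 / (1000 × 9.81) = 44.09 m.
Total head at BH-9: h = z + ψ = 48.05 + 44.09 = 92.14 m.
Pressure head at BH-12: ψ = P/(ρg) = 455×1000 / (1000 × 9.81) = 46.38 m.
Total head at BH-12: h = z + ψ = 42.45 + 46.38 = 88.83 m.
Head difference: h(BH-9) − h(BH-12) = 92.14 − 88.83 = 3.31 m.
Hydraulic gradient: i = |Δh| / L = 3.31 / 1168.1 = 0.00283.
Flow is from higher to lower head: from BH-9 toward BH-12, i.e. toward the south-west.

i ≈ 0.00283; groundwater flows toward the south-west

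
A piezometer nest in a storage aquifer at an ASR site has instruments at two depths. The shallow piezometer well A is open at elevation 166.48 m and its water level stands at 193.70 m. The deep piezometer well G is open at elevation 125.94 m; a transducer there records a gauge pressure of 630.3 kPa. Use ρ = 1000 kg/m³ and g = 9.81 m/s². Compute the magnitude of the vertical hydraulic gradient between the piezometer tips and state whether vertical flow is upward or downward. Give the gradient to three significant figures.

|i_v| ≈ 0.0866; vertical flow is downward

Total head at well A: h = 193.70 m (water level in the standpipe).
Pressure head at well G: ψ = P/(ρg) = 630.3×1000 / (1000 × 9.81) = 64.25 m.
Total head at well G: h = z + ψ = 125.94 + 64.25 = 190.19 m.
Δh = h(well A) − h(well G) = 193.70 − 190.19 = 3.51 m.
Vertical separation Δz = 166.48 − 125.94 = 40.54 m.
|i_v| = |Δh| / Δz = 3.51 / 40.54 = 0.0866.
Head is higher in the shallow piezometer, so vertical flow is downward (recharge condition).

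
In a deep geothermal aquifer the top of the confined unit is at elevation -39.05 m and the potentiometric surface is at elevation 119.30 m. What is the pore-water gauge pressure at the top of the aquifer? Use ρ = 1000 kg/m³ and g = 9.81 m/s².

P ≈ 1550 kPa

Pressure head at the aquifer top: ψ = h − z = 119.30 − (-39.05) = 158.35 m.
P = ρgψ = 1000 × 9.81 × 158.35 = 1553414 Pa ≈ 1550 kPa.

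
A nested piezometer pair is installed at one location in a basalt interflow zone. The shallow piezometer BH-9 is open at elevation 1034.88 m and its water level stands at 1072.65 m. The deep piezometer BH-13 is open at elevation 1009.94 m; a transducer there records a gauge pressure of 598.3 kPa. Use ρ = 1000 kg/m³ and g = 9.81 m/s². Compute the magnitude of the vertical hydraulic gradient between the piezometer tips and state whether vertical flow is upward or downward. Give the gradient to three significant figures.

Total head at BH-9: h = 1072.65 m (water level in the standpipe).
Pressure head at BH-13: ψ = P/(ρg) = 598.3×1000 / (1000 × 9.81) = 60.99 m.
Total head at BH-13: h = z + ψ = 1009.94 + 60.99 = 1070.93 m.
Δh = h(BH-9) − h(BH-13) = 1072.65 − 1070.93 = 1.72 m.
Vertical separation Δz = 1034.88 − 1009.94 = 24.94 m.
|i_v| = |Δh| / Δz = 1.72 / 24.94 = 0.0690.
Head is higher in the shallow piezometer, so vertical flow is downward (recharge condition).

|i_v| ≈ 0.0690; vertical flow is downward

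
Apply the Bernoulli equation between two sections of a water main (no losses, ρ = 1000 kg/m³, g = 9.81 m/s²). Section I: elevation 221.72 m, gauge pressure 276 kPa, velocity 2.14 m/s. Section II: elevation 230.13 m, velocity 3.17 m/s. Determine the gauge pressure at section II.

Pressure head at I: ψ₁ = P₁/(ρg) = 276×1000 / (1000 × 9.81) = 28.13 m.
Velocity heads: v₁²/2g = 2.14²/19.62 = 0.233 m; v₂²/2g = 3.17²/19.62 = 0.512 m.
Total head H = z₁ + ψ₁ + v₁²/2g = 221.72 + 28.13 + 0.233 = 250.08 m.
ψ₂ = H − z₂ − v₂²/2g = 250.08 − 230.13 − 0.512 = 19.44 m.
P₂ = ρgψ₂ = 1000 × 9.81 × 19.44 ≈ 191 kPa.

P₂ ≈ 191 kPa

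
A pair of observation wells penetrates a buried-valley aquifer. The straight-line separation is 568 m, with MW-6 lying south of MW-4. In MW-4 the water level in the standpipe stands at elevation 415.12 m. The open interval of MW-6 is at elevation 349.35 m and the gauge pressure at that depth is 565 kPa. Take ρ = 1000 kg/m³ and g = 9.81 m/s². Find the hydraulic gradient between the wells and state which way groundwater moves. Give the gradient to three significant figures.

Total head at MW-4: h = 415.12 m (water level in the piezometer is the total head).
Pressure head at MW-6: ψ = P/(ρg) = 565×1000 / (1000 × 9.81) = 57.59 m.
Total head at MW-6: h = z + ψ = 349.35 + 57.59 = 406.94 m.
Head difference: h(MW-4) − h(MW-6) = 415.12 − 406.94 = 8.18 m.
Hydraulic gradient: i = |Δh| / L = 8.18 / 568 = 0.0144.
Flow is from higher to lower head: from MW-4 toward MW-6, i.e. toward the south.

i ≈ 0.0144; groundwater flows toward the south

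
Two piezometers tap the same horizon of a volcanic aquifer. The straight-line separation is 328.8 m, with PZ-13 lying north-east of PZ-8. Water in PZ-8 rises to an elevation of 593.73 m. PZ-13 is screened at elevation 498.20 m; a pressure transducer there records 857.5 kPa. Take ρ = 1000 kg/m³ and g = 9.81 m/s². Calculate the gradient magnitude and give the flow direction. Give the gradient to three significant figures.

Total head at PZ-8: h = 593.73 m (water level in the piezometer is the total head).
Pressure head at PZ-13: ψ = P/(ρg) = 857.5×1000 / (1000 × 9.81) = 87.41 m.
Total head at PZ-13: h = z + ψ = 498.20 + 87.41 = 585.61 m.
Head difference: h(PZ-8) − h(PZ-13) = 593.73 − 585.61 = 8.12 m.
Hydraulic gradient: i = |Δh| / L = 8.12 / 328.8 = 0.0247.
Flow is from higher to lower head: from PZ-8 toward PZ-13, i.e. toward the north-east.

i ≈ 0.0247; groundwater flows toward the north-east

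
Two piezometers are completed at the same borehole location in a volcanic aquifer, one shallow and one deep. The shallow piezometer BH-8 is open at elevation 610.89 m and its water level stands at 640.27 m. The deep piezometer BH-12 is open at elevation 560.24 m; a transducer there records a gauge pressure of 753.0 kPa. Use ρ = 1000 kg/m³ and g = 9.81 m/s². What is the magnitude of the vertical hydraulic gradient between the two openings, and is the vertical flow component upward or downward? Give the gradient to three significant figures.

|i_v| ≈ 0.0646; vertical flow is downward

Total head at BH-8: h = 640.27 m (water level in the standpipe).
Pressure head at BH-12: ψ = P/(ρg) = 753.0×1000 / (1000 × 9.81) = 76.76 m.
Total head at BH-12: h = z + ψ = 560.24 + 76.76 = 637.00 m.
Δh = h(BH-8) − h(BH-12) = 640.27 − 637.00 = 3.27 m.
Vertical separation Δz = 610.89 − 560.24 = 50.65 m.
|i_v| = |Δh| / Δz = 3.27 / 50.65 = 0.0646.
Head is higher in the shallow piezometer, so vertical flow is downward (recharge condition).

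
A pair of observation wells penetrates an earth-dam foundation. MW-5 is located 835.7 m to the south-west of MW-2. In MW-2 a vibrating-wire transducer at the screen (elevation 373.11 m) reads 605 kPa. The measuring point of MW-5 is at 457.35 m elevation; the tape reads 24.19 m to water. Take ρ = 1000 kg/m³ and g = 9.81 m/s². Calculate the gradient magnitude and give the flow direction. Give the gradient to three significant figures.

Pressure head at MW-2: ψ = P/(ρg) = 605×1000 / (1000 × 9.81) = 61.67 m.
Total head at MW-2: h = z + ψ = 373.11 + 61.67 = 434.78 m.
Total head at MW-5: h = 457.35 − 24.19 = 433.16 m.
Head difference: h(MW-2) − h(MW-5) = 434.78 − 433.16 = 1.62 m.
Hydraulic gradient: i = |Δh| / L = 1.62 / 835.7 = 0.00194.
Flow is from higher to lower head: from MW-2 toward MW-5, i.e. toward the south-west.

i ≈ 0.00194; groundwater flows toward the south-west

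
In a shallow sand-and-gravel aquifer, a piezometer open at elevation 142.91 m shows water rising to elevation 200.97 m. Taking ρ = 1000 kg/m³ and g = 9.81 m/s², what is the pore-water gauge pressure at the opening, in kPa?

Pressure head ψ = h − z = 200.97 − 142.91 = 58.06 m.
P = ρgψ = 1000 × 9.81 × 58.06 = 569569 Pa ≈ 570 kPa.

P ≈ 570 kPa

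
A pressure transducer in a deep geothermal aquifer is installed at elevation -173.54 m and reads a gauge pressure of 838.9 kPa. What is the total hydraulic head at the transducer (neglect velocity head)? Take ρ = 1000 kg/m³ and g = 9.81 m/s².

h ≈ -88.03 m

ψ = P/(ρg) = 838.9×1000 / (1000 × 9.81) = 85.51 m.
h = z + ψ = -173.54 + 85.51 = -88.03 m.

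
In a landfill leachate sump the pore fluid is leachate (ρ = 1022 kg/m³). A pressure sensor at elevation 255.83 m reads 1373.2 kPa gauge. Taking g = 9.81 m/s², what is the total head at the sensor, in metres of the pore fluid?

ψ = P/(ρg) = 1373.2×1000 / (1022 × 9.81) = 136.97 m.
h = z + ψ = 255.83 + 136.97 = 392.80 m.

h ≈ 392.80 m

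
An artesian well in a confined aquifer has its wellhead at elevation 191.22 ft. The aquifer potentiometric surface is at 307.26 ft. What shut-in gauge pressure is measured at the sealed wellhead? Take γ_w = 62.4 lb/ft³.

Head above the cap: Δh = 307.26 − 191.22 = 116.04 ft.
P = γΔh/144 = 62.4 × 116.04 / 144 = 50.3 psi.

P ≈ 50.3 psi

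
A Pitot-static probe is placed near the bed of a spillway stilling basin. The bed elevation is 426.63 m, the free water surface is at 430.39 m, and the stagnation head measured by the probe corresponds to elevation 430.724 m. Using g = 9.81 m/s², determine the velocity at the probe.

Near the bed, under hydrostatic conditions, the piezometric head (z + ψ) equals the free-surface elevation, 430.39 m.
Velocity head = total − piezometric = 430.724 − 430.39 = 0.334 m.
v = √(2g·h_v) = √(2 × 9.81 × 0.334) = 2.56 m/s.

v ≈ 2.56 m/s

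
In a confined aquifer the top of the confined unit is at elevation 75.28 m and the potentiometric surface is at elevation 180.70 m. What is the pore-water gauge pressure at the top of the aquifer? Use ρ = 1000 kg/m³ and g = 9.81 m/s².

P ≈ 1030 kPa

Pressure head at the aquifer top: ψ = h − z = 180.70 − 75.28 = 105.42 m.
P = ρgψ = 1000 × 9.81 × 105.42 = 1034170 Pa ≈ 1030 kPa.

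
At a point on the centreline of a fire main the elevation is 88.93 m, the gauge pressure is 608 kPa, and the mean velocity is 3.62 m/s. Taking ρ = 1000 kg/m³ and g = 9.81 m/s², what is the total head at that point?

h ≈ 151.58 m

Pressure head ψ = P/(ρg) = 608×1000 / (1000 × 9.81) = 61.98 m.
Velocity head = v²/(2g) = 3.62² / (2 × 9.81) = 0.668 m.
h = z + ψ + v²/(2g) = 88.93 + 61.98 + 0.668 = 151.58 m.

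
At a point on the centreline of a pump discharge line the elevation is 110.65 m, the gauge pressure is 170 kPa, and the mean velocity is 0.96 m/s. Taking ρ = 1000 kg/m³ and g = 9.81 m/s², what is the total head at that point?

Pressure head ψ = P/(ρg) = 170×1000 / (1000 × 9.81) = 17.33 m.
Velocity head = v²/(2g) = 0.96² / (2 × 9.81) = 0.047 m.
h = z + ψ + v²/(2g) = 110.65 + 17.33 + 0.047 = 128.03 m.

h ≈ 128.03 m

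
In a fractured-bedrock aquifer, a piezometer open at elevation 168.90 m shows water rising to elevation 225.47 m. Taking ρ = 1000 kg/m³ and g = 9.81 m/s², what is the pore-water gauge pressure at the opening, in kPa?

Pressure head ψ = h − z = 225.47 − 168.90 = 56.57 m.
P = ρgψ = 1000 × 9.81 × 56.57 = 554952 Pa ≈ 555 kPa.

P ≈ 555 kPa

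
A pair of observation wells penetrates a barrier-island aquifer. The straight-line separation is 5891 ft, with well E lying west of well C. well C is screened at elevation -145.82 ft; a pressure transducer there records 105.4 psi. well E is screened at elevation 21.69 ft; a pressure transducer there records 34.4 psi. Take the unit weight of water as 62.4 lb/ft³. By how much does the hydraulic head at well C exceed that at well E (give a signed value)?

Pressure head at well C: ψ = 144·P/γ = 144 × 105.4 / 62.4 = 243.23 ft.
Total head at well C: h = z + ψ = -145.82 + 243.23 = 97.41 ft.
Pressure head at well E: ψ = 144·P/γ = 144 × 34.4 / 62.4 = 79.38 ft.
Total head at well E: h = z + ψ = 21.69 + 79.38 = 101.07 ft.
Head difference: h(well C) − h(well E) = 97.41 − 101.07 = -3.66 ft.

Δh ≈ -3.66 ft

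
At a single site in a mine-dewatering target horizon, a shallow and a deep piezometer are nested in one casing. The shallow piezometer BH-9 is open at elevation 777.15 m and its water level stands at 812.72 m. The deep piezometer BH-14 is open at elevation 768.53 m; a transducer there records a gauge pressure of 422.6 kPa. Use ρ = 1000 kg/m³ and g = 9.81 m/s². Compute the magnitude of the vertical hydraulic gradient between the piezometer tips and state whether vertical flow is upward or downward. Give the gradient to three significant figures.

Total head at BH-9: h = 812.72 m (water level in the standpipe).
Pressure head at BH-14: ψ = P/(ρg) = 422.6×1000 / (1000 × 9.81) = 43.08 m.
Total head at BH-14: h = z + ψ = 768.53 + 43.08 = 811.61 m.
Δh = h(BH-9) − h(BH-14) = 812.72 − 811.61 = 1.11 m.
Vertical separation Δz = 777.15 − 768.53 = 8.62 m.
|i_v| = |Δh| / Δz = 1.11 / 8.62 = 0.129.
Head is higher in the shallow piezometer, so vertical flow is downward (recharge condition).

|i_v| ≈ 0.129; vertical flow is downward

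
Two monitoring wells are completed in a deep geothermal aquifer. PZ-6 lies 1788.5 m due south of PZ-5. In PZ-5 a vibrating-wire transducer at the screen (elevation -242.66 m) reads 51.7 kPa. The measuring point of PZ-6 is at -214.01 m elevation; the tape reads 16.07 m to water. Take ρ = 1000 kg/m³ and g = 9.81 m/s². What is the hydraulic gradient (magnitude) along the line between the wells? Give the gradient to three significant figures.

i ≈ 0.00409

Pressure head at PZ-5: ψ = P/(ρg) = 51.7×1000 / (1000 × 9.81) = 5.27 m.
Total head at PZ-5: h = z + ψ = -242.66 + 5.27 = -237.39 m.
Total head at PZ-6: h = -214.01 − 16.07 = -230.08 m.
Head difference: h(PZ-5) − h(PZ-6) = -237.39 − (-230.08) = -7.31 m.
Hydraulic gradient: i = |Δh| / L = 7.31 / 1788.5 = 0.00409.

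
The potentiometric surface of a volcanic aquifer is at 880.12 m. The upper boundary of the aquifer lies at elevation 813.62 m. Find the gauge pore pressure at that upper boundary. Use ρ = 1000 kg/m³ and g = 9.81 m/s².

P ≈ 652 kPa

Pressure head at the aquifer top: ψ = h − z = 880.12 − 813.62 = 66.50 m.
P = ρgψ = 1000 × 9.81 × 66.50 = 652365 Pa ≈ 652 kPa.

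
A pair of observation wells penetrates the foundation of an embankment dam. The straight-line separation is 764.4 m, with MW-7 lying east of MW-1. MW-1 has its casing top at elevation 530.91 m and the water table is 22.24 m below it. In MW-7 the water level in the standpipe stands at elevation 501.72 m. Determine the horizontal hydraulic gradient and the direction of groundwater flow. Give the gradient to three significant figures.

Total head at MW-1: h = 530.91 − 22.24 = 508.67 m.
Total head at MW-7: h = 501.72 m (water level in the piezometer is the total head).
Head difference: h(MW-1) − h(MW-7) = 508.67 − 501.72 = 6.95 m.
Hydraulic gradient: i = |Δh| / L = 6.95 / 764.4 = 0.00909.
Flow is from higher to lower head: from MW-1 toward MW-7, i.e. toward the east.

i ≈ 0.00909; groundwater flows toward the east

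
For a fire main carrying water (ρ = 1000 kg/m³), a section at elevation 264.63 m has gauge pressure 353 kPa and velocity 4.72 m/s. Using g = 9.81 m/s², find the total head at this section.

h ≈ 301.75 m

Pressure head ψ = P/(ρg) = 353×1000 / (1000 × 9.81) = 35.98 m.
Velocity head = v²/(2g) = 4.72² / (2 × 9.81) = 1.135 m.
h = z + ψ + v²/(2g) = 264.63 + 35.98 + 1.135 = 301.75 m.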